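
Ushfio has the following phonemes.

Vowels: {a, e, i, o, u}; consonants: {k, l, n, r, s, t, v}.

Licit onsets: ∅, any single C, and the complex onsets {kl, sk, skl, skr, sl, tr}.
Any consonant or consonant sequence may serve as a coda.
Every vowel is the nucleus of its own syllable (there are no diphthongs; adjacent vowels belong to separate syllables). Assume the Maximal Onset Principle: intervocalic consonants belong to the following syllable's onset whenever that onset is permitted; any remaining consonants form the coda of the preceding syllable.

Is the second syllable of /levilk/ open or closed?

The vowels are e, i — 2 nuclei, so 2 syllables.
V1 /e/ – V2 /i/: just /v/ — single C goes to the following onset.
So the parse is le.vilk.
Syllable 2 is /vilk/ with coda /lk/, so it is closed.

closed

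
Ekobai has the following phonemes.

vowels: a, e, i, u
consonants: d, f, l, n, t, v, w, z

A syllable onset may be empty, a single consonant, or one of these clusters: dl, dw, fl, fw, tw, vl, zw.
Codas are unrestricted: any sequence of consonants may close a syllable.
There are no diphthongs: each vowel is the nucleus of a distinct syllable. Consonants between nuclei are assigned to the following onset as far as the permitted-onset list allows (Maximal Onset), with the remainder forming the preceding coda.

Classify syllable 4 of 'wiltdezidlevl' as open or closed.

Vowels present: i, e, i, e; each is a nucleus, giving 4 syllables.
Between /i/ (V1) and /e/ (V2): /ltd/; trying suffixes from longest down, /d/ is the first permitted one, so coda /lt/ | onset /d/.
Between /e/ (V2) and /i/ (V3): just /z/ — single C goes to the following onset.
Between /i/ (V3) and /e/ (V4): /dl/ is a licit onset in full, so it all attaches to the next syllable.
So the parse is wilt.de.zi.dlevl.
Syllable 4 is /dlevl/ with coda /vl/, so it is closed.

closed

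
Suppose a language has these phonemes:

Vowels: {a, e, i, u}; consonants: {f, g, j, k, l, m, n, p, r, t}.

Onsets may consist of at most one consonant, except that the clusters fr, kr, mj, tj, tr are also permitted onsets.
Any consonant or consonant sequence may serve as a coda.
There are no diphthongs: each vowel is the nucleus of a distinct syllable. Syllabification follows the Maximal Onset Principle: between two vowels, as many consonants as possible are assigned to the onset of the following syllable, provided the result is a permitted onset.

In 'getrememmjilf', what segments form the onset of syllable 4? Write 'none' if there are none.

The vowels are e, e, e, i — 4 nuclei, so 4 syllables.
/e…e/ gap (V1→V2): /tr/ — entire cluster is a permitted onset → onset /tr/, coda ∅.
/e…e/ gap (V2→V3): /m/ is a single consonant, so it becomes the next onset.
/e…i/ gap (V3→V4): /mmj/; trying suffixes from longest down, /mj/ is the first permitted one, so coda /m/ | onset /mj/.
Result: ge.tre.mem.mjilf.
Syllable 4 is /mjilf/: onset /mj/, nucleus /i/, coda /lf/.

mj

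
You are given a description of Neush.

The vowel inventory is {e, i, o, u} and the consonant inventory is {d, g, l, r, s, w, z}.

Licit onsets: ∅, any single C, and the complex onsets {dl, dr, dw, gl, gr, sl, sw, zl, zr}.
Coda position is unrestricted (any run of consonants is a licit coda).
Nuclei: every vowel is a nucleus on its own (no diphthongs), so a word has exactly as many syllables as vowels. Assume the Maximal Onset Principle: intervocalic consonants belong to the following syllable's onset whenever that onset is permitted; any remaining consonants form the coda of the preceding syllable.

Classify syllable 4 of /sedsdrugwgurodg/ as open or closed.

closed

Nuclei (vowels): e, u, u, o → 4 syllables.
σ1/σ2 boundary: /dsdr/; trying suffixes from longest down, /dr/ is the first permitted one, so coda /ds/ | onset /dr/.
σ2/σ3 boundary: /gwg/ — longest licit onset from the right is /g/, leaving /gw/ as coda.
σ3/σ4 boundary: /r/ → onset of the next syllable (single consonants are always licit onsets).
Result: seds.drugw.gu.rodg.
Syllable 4 is /rodg/ with coda /dg/, so it is closed.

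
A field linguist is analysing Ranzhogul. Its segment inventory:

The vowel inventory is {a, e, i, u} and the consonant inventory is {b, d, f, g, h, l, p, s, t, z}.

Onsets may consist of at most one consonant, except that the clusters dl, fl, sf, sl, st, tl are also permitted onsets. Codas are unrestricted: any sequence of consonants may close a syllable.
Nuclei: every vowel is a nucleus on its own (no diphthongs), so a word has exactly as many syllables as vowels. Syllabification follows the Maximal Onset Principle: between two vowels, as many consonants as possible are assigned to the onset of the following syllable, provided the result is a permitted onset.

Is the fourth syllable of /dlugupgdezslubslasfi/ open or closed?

Nuclei (vowels): u, u, e, u, a, i → 6 syllables.
/u…u/ gap (V1→V2): just /g/ — single C goes to the following onset.
/u…e/ gap (V2→V3): /pgd/ — longest licit onset from the right is /d/, leaving /pg/ as coda.
/e…u/ gap (V3→V4): /zsl/ splits as /z/ + /sl/ (/sl/ is the longest suffix that is a licit onset).
/u…a/ gap (V4→V5): cluster /bsl/ — the longest permitted-onset suffix is /sl/; onset = /sl/, preceding coda = /b/.
/a…i/ gap (V5→V6): /sf/ is a licit onset in full, so it all attaches to the next syllable.
Putting it together: dlu.gupg.dez.slub.sla.sfi.
Syllable 4 is /slub/ with coda /b/, so it is closed.

closed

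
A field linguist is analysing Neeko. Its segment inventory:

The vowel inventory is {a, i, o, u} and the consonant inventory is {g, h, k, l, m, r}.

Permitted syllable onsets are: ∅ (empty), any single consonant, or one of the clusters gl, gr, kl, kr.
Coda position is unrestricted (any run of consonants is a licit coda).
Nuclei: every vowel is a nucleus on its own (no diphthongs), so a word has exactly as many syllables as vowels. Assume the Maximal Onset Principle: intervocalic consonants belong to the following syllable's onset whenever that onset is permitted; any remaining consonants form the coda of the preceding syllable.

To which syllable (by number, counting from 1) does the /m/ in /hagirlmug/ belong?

Vowels present: a, i, u; each is a nucleus, giving 3 syllables.
Between /a/ (V1) and /i/ (V2): /g/ is a single consonant, so it becomes the next onset.
Between /i/ (V2) and /u/ (V3): cluster /rlm/ — the longest permitted-onset suffix is /m/; onset = /m/, preceding coda = /rl/.
Result: ha.girl.mug.
The /m/ is in the onset of syllable 3 (/mug/).

3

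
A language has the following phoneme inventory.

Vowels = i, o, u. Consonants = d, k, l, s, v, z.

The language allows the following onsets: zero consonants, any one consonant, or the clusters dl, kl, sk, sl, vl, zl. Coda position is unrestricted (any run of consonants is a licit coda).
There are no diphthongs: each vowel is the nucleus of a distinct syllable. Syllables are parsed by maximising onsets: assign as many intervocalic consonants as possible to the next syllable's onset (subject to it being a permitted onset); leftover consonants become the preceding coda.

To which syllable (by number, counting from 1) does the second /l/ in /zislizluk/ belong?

3

The vowels are i, i, u — 3 nuclei, so 3 syllables.
V1 /i/ – V2 /i/: cluster /sl/ — /sl/ is itself a permitted onset, so the whole cluster goes right; preceding coda = ∅.
V2 /i/ – V3 /u/: /zl/ is a licit onset in full, so it all attaches to the next syllable.
Putting it together: zi.sli.zluk.
The second /l/ is in the onset of syllable 3 (/zluk/).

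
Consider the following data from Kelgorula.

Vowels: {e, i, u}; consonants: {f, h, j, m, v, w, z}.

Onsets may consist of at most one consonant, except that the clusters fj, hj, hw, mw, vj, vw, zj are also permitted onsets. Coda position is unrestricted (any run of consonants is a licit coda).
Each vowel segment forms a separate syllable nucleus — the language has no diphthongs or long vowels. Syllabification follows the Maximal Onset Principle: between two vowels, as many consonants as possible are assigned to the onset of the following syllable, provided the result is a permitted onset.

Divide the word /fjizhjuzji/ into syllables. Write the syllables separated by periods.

fjiz.hju.zji

Nuclei (vowels): i, u, i → 3 syllables.
σ1/σ2 boundary: /zhj/; trying suffixes from longest down, /hj/ is the first permitted one, so coda /z/ | onset /hj/.
σ2/σ3 boundary: /zj/ is a licit onset in full, so it all attaches to the next syllable.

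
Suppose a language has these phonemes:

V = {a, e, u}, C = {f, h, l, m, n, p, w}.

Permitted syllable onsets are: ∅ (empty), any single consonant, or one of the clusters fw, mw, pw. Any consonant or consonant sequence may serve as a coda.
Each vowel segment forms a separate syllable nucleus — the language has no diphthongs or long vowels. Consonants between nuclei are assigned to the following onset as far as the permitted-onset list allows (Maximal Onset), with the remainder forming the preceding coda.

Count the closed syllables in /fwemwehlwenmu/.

2

Vowels present: e, e, e, u; each is a nucleus, giving 4 syllables.
/e…e/ gap (V1→V2): /mw/ — entire cluster is a permitted onset → onset /mw/, coda ∅.
/e…e/ gap (V2→V3): /hlw/; trying suffixes from longest down, /w/ is the first permitted one, so coda /hl/ | onset /w/.
/e…u/ gap (V3→V4): /nm/; trying suffixes from longest down, /m/ is the first permitted one, so coda /n/ | onset /m/.
Syllabification: fwe.mwehl.wen.mu.
Classifying each syllable: /fwe/ (open), /mwehl/ (closed), /wen/ (closed), /mu/ (open).
Closed syllables: 2.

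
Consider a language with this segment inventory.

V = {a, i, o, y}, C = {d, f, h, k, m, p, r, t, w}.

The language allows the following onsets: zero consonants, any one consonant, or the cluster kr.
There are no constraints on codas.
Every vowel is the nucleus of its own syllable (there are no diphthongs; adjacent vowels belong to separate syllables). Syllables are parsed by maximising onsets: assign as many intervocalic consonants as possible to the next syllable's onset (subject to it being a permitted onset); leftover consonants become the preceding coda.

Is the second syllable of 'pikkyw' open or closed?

closed

The vowels are i, y — 2 nuclei, so 2 syllables.
σ1/σ2 boundary: /kk/ — longest licit onset from the right is /k/, leaving /k/ as coda.
Result: pik.kyw.
Syllable 2 is /kyw/ with coda /w/, so it is closed.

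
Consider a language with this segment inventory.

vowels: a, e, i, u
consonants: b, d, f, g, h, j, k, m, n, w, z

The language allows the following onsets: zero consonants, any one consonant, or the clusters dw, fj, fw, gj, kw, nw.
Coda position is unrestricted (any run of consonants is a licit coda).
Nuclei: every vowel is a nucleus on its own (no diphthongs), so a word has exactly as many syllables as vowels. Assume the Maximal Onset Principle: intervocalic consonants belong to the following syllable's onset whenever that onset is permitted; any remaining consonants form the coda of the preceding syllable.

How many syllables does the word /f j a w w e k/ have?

2

Nuclei (vowels): a, e → 2 syllables.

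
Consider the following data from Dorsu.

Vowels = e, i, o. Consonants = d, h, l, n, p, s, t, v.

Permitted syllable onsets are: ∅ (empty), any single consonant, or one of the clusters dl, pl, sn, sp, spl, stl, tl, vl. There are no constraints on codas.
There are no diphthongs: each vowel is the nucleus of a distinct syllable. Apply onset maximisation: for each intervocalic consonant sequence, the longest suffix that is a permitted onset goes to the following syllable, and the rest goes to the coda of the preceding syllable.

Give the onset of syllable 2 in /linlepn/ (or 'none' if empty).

Vowels present: i, e; each is a nucleus, giving 2 syllables.
/i…e/ gap (V1→V2): /nl/ — longest licit onset from the right is /l/, leaving /n/ as coda.
Result: lin.lepn.
Syllable 2 is /lepn/: onset /l/, nucleus /e/, coda /pn/.

l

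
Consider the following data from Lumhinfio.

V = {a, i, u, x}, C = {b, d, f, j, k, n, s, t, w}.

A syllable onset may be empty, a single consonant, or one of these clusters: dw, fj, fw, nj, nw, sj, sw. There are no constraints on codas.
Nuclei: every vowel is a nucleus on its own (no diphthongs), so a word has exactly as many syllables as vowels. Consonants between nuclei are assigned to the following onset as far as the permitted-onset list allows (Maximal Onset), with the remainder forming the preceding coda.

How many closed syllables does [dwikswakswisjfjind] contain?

4

The vowels are i, a, i, i — 4 nuclei, so 4 syllables.
V1 /i/ – V2 /a/: cluster /ksw/ — the longest permitted-onset suffix is /sw/; onset = /sw/, preceding coda = /k/.
V2 /a/ – V3 /i/: /ksw/ — longest licit onset from the right is /sw/, leaving /k/ as coda.
V3 /i/ – V4 /i/: cluster /sjfj/ — the longest permitted-onset suffix is /fj/; onset = /fj/, preceding coda = /sj/.
Result: dwik.swak.swisj.fjind.
Classifying each syllable: /dwik/ (closed), /swak/ (closed), /swisj/ (closed), /fjind/ (closed).
Closed syllables: 4.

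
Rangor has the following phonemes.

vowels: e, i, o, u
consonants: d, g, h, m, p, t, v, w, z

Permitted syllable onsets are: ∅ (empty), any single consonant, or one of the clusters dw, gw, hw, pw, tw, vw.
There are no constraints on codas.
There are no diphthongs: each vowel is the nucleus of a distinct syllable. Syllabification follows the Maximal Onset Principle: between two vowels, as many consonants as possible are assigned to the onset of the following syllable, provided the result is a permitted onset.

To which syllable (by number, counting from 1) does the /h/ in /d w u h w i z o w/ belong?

Nuclei (vowels): u, i, o → 3 syllables.
Between /u/ (V1) and /i/ (V2): /hw/ is a licit onset in full, so it all attaches to the next syllable.
Between /i/ (V2) and /o/ (V3): just /z/ — single C goes to the following onset.
So the parse is dwu.hwi.zow.
The /h/ is in the onset of syllable 2 (/hwi/).

2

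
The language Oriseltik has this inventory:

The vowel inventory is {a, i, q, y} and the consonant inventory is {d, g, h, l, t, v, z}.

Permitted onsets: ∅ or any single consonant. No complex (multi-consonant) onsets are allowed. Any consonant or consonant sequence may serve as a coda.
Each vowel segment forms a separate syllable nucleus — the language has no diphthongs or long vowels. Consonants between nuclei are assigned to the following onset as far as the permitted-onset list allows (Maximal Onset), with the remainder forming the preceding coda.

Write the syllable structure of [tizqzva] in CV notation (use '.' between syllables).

CV.CVC.CV

Vowels present: i, q, a; each is a nucleus, giving 3 syllables.
/i…q/ gap (V1→V2): /z/ is a single consonant, so it becomes the next onset.
/q…a/ gap (V2→V3): /zv/; trying suffixes from longest down, /v/ is the first permitted one, so coda /z/ | onset /v/.
So the parse is ti.zqz.va.
Mapping each syllable to C/V: /ti/ → CV, /zqz/ → CVC, /va/ → CV.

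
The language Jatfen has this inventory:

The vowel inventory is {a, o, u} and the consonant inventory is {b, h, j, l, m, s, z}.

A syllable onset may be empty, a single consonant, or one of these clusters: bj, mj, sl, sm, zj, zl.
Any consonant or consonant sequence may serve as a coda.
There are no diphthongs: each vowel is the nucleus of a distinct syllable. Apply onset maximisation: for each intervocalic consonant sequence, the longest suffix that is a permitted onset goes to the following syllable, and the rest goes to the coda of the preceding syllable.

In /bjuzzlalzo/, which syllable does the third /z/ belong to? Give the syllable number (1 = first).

Vowels present: u, a, o; each is a nucleus, giving 3 syllables.
/u…a/ gap (V1→V2): /zzl/ — longest licit onset from the right is /zl/, leaving /z/ as coda.
/a…o/ gap (V2→V3): /lz/ splits as /l/ + /z/ (/z/ is the longest suffix that is a licit onset).
So the parse is bjuz.zlal.zo.
The third /z/ is in the onset of syllable 3 (/zo/).

3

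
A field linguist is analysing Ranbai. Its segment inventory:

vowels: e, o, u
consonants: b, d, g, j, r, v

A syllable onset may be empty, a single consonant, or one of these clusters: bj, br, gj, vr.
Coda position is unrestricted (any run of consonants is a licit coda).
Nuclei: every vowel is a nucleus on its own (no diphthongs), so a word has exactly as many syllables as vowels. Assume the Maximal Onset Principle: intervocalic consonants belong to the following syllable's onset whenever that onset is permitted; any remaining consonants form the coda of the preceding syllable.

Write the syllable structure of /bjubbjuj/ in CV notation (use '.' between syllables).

The vowels are u, u — 2 nuclei, so 2 syllables.
σ1/σ2 boundary: /bbj/ splits as /b/ + /bj/ (/bj/ is the longest suffix that is a licit onset).
Putting it together: bjub.bjuj.
Mapping each syllable to C/V: /bjub/ → CCVC, /bjuj/ → CCVC.

CCVC.CCVC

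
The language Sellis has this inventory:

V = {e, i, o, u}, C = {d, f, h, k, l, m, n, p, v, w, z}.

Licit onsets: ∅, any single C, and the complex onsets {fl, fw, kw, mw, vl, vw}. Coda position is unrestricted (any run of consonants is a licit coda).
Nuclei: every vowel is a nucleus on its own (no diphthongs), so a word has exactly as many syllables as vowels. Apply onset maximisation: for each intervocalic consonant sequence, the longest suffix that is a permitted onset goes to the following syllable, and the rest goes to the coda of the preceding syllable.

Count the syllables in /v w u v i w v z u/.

3

The vowels are u, i, u — 3 nuclei, so 3 syllables.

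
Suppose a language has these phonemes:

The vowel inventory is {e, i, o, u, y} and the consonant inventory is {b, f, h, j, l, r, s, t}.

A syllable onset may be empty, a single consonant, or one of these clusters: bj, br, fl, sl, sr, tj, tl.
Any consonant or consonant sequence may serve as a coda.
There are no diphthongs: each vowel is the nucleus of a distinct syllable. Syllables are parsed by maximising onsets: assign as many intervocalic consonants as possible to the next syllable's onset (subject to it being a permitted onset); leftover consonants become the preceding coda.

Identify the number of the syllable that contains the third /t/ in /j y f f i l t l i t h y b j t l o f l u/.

5

Vowels present: y, i, i, y, o, u; each is a nucleus, giving 6 syllables.
Between /y/ (V1) and /i/ (V2): /ff/ splits as /f/ + /f/ (/f/ is the longest suffix that is a licit onset).
Between /i/ (V2) and /i/ (V3): /ltl/; trying suffixes from longest down, /tl/ is the first permitted one, so coda /l/ | onset /tl/.
Between /i/ (V3) and /y/ (V4): /th/ — longest licit onset from the right is /h/, leaving /t/ as coda.
Between /y/ (V4) and /o/ (V5): /bjtl/ — longest licit onset from the right is /tl/, leaving /bj/ as coda.
Between /o/ (V5) and /u/ (V6): cluster /fl/ — /fl/ is itself a permitted onset, so the whole cluster goes right; preceding coda = ∅.
Syllabification: jyf.fil.tlit.hybj.tlo.flu.
The third /t/ is in the onset of syllable 5 (/tlo/).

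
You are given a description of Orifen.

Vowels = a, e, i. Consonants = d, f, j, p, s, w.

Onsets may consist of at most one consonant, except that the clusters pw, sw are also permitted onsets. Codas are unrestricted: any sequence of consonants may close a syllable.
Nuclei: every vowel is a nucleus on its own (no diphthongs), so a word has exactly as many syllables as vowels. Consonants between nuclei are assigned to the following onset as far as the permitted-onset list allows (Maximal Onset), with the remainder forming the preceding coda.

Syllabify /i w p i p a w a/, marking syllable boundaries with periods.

The vowels are i, i, a, a — 4 nuclei, so 4 syllables.
Between /i/ (V1) and /i/ (V2): /wp/ — longest licit onset from the right is /p/, leaving /w/ as coda.
Between /i/ (V2) and /a/ (V3): /p/ → onset of the next syllable (single consonants are always licit onsets).
Between /a/ (V3) and /a/ (V4): /w/ is a single consonant, so it becomes the next onset.

iw.pi.pa.wa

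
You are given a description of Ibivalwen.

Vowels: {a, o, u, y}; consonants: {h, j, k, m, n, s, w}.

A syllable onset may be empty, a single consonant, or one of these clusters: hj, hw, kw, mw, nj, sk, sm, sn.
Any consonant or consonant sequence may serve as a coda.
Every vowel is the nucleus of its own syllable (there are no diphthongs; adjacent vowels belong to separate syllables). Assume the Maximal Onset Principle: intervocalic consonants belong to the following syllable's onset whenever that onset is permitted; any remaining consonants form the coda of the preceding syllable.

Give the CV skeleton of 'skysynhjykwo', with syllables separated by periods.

The vowels are y, y, y, o — 4 nuclei, so 4 syllables.
σ1/σ2 boundary: /s/ is a single consonant, so it becomes the next onset.
σ2/σ3 boundary: cluster /nhj/ — the longest permitted-onset suffix is /hj/; onset = /hj/, preceding coda = /n/.
σ3/σ4 boundary: cluster /kw/ — /kw/ is itself a permitted onset, so the whole cluster goes right; preceding coda = ∅.
Result: sky.syn.hjy.kwo.
Mapping each syllable to C/V: /sky/ → CCV, /syn/ → CVC, /hjy/ → CCV, /kwo/ → CCV.

CCV.CVC.CCV.CCV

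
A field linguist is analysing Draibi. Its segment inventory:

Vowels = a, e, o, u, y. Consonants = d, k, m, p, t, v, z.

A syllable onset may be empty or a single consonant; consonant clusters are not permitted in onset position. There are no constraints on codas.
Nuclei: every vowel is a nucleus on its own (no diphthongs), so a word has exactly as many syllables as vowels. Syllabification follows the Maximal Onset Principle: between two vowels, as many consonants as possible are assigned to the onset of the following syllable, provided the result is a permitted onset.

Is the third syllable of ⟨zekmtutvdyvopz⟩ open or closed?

Vowels present: e, u, y, o; each is a nucleus, giving 4 syllables.
/e…u/ gap (V1→V2): /kmt/ — longest licit onset from the right is /t/, leaving /km/ as coda.
/u…y/ gap (V2→V3): /tvd/; trying suffixes from longest down, /d/ is the first permitted one, so coda /tv/ | onset /d/.
/y…o/ gap (V3→V4): /v/ → onset of the next syllable (single consonants are always licit onsets).
So the parse is zekm.tutv.dy.vopz.
Syllable 3 is /dy/; it ends in its nucleus with no coda, so it is open.

open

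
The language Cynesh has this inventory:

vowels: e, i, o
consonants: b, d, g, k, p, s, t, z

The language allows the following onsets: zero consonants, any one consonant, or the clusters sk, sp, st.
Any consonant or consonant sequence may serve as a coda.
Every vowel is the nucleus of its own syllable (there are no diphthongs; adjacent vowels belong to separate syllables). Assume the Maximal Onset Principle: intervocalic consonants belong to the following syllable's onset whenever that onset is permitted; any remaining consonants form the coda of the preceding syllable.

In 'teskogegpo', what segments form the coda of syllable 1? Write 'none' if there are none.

The vowels are e, o, e, o — 4 nuclei, so 4 syllables.
σ1/σ2 boundary: cluster /sk/ — /sk/ is itself a permitted onset, so the whole cluster goes right; preceding coda = ∅.
σ2/σ3 boundary: just /g/ — single C goes to the following onset.
σ3/σ4 boundary: /gp/; trying suffixes from longest down, /p/ is the first permitted one, so coda /g/ | onset /p/.
So the parse is te.sko.geg.po.
Syllable 1 is /te/: onset /t/, nucleus /e/, coda ∅.

none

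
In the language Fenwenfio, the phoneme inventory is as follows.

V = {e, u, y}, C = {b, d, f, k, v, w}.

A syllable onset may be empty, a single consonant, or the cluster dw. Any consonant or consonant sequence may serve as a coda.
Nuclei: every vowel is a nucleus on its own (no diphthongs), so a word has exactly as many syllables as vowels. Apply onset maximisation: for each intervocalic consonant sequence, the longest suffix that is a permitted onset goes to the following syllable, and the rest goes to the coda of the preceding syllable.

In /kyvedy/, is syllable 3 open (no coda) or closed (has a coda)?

Nuclei (vowels): y, e, y → 3 syllables.
V1 /y/ – V2 /e/: /v/ is a single consonant, so it becomes the next onset.
V2 /e/ – V3 /y/: /d/ is a single consonant, so it becomes the next onset.
Syllabification: ky.ve.dy.
Syllable 3 is /dy/; it ends in its nucleus with no coda, so it is open.

open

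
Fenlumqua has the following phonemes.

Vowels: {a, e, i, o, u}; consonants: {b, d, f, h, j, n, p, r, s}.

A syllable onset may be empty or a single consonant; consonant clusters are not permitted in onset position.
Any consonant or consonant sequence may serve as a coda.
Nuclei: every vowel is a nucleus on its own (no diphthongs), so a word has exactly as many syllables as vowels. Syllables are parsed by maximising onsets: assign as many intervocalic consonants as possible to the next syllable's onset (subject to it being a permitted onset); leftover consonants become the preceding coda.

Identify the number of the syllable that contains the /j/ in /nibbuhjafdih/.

Vowels present: i, u, a, i; each is a nucleus, giving 4 syllables.
V1 /i/ – V2 /u/: cluster /bb/ — the longest permitted-onset suffix is /b/; onset = /b/, preceding coda = /b/.
V2 /u/ – V3 /a/: /hj/ splits as /h/ + /j/ (/j/ is the longest suffix that is a licit onset).
V3 /a/ – V4 /i/: cluster /fd/ — the longest permitted-onset suffix is /d/; onset = /d/, preceding coda = /f/.
Syllabification: nib.buh.jaf.dih.
The /j/ is in the onset of syllable 3 (/jaf/).

3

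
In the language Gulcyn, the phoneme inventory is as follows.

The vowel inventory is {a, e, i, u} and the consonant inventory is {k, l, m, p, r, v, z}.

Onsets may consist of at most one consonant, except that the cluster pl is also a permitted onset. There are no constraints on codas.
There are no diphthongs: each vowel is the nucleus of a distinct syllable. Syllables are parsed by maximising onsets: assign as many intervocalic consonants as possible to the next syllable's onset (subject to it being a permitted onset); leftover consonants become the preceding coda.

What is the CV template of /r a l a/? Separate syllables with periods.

Vowels present: a, a; each is a nucleus, giving 2 syllables.
Between /a/ (V1) and /a/ (V2): /l/ → onset of the next syllable (single consonants are always licit onsets).
Result: ra.la.
Mapping each syllable to C/V: /ra/ → CV, /la/ → CV.

CV.CV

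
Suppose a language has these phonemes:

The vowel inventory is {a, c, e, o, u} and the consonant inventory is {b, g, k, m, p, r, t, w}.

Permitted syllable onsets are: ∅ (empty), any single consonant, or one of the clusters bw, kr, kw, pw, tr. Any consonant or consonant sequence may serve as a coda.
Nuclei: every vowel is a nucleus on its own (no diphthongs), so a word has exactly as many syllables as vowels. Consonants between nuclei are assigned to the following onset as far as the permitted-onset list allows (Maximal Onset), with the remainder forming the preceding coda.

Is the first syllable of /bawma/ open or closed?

closed

Vowels present: a, a; each is a nucleus, giving 2 syllables.
/a…a/ gap (V1→V2): /wm/; trying suffixes from longest down, /m/ is the first permitted one, so coda /w/ | onset /m/.
So the parse is baw.ma.
Syllable 1 is /baw/ with coda /w/, so it is closed.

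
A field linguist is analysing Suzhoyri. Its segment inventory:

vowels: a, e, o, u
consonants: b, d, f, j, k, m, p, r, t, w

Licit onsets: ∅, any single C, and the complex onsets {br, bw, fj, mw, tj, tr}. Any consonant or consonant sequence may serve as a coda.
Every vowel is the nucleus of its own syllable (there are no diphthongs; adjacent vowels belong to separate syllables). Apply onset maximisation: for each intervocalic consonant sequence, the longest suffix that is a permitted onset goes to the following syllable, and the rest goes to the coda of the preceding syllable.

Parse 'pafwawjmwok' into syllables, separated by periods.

paf.wawj.mwok

Vowels present: a, a, o; each is a nucleus, giving 3 syllables.
σ1/σ2 boundary: /fw/; trying suffixes from longest down, /w/ is the first permitted one, so coda /f/ | onset /w/.
σ2/σ3 boundary: /wjmw/ splits as /wj/ + /mw/ (/mw/ is the longest suffix that is a licit onset).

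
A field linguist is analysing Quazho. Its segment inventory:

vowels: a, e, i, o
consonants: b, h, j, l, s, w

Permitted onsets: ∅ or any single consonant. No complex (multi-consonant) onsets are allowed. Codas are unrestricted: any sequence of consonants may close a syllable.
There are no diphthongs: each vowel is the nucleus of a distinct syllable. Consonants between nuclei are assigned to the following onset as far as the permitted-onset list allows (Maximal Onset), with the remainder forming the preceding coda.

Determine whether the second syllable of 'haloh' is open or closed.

closed

The vowels are a, o — 2 nuclei, so 2 syllables.
V1 /a/ – V2 /o/: /l/ → onset of the next syllable (single consonants are always licit onsets).
Result: ha.loh.
Syllable 2 is /loh/ with coda /h/, so it is closed.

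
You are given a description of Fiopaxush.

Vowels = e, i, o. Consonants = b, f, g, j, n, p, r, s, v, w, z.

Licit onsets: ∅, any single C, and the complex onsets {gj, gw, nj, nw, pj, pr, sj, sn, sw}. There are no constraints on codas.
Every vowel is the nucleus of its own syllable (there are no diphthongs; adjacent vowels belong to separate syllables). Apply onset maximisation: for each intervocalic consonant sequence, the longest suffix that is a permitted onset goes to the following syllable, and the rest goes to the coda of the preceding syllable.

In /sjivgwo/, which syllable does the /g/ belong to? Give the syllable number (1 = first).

The vowels are i, o — 2 nuclei, so 2 syllables.
Between /i/ (V1) and /o/ (V2): /vgw/ — longest licit onset from the right is /gw/, leaving /v/ as coda.
Syllabification: sjiv.gwo.
The /g/ is in the onset of syllable 2 (/gwo/).

2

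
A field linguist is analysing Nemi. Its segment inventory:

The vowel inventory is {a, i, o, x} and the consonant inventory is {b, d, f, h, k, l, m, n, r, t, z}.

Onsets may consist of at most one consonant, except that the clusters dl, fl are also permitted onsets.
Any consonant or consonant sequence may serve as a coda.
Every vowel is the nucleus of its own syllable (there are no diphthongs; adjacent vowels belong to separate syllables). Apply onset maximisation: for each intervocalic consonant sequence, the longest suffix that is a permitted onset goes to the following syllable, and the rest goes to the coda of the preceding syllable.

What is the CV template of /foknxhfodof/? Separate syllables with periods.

Vowels present: o, x, o, o; each is a nucleus, giving 4 syllables.
σ1/σ2 boundary: cluster /kn/ — the longest permitted-onset suffix is /n/; onset = /n/, preceding coda = /k/.
σ2/σ3 boundary: cluster /hf/ — the longest permitted-onset suffix is /f/; onset = /f/, preceding coda = /h/.
σ3/σ4 boundary: /d/ → onset of the next syllable (single consonants are always licit onsets).
So the parse is fok.nxh.fo.dof.
Mapping each syllable to C/V: /fok/ → CVC, /nxh/ → CVC, /fo/ → CV, /dof/ → CVC.

CVC.CVC.CV.CVC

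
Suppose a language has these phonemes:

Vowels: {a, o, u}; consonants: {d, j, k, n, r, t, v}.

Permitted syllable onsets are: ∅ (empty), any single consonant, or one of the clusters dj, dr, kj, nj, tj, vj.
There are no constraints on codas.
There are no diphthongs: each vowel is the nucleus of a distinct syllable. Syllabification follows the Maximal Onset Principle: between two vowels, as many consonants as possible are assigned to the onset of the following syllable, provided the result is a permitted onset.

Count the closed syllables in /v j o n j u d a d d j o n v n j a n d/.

Vowels present: o, u, a, o, a; each is a nucleus, giving 5 syllables.
σ1/σ2 boundary: cluster /nj/ — /nj/ is itself a permitted onset, so the whole cluster goes right; preceding coda = ∅.
σ2/σ3 boundary: /d/ is a single consonant, so it becomes the next onset.
σ3/σ4 boundary: /ddj/; trying suffixes from longest down, /dj/ is the first permitted one, so coda /d/ | onset /dj/.
σ4/σ5 boundary: /nvnj/ — longest licit onset from the right is /nj/, leaving /nv/ as coda.
Result: vjo.nju.dad.djonv.njand.
Classifying each syllable: /vjo/ (open), /nju/ (open), /dad/ (closed), /djonv/ (closed), /njand/ (closed).
Closed syllables: 3.

3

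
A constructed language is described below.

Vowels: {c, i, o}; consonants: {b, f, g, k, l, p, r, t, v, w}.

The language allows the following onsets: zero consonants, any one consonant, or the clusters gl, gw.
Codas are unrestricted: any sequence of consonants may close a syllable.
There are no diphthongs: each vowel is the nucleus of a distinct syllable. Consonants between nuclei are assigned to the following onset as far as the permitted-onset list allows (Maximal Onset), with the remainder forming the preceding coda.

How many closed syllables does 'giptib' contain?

2

The vowels are i, i — 2 nuclei, so 2 syllables.
/i…i/ gap (V1→V2): cluster /pt/ — the longest permitted-onset suffix is /t/; onset = /t/, preceding coda = /p/.
Syllabification: gip.tib.
Classifying each syllable: /gip/ (closed), /tib/ (closed).
Closed syllables: 2.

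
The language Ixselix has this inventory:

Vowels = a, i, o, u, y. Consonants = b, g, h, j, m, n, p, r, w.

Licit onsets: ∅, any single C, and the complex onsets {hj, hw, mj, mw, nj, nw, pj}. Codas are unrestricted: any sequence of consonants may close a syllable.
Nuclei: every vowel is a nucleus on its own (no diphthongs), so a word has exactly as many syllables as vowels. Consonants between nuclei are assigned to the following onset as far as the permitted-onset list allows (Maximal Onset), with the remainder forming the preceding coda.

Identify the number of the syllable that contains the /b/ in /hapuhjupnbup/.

Vowels present: a, u, u, u; each is a nucleus, giving 4 syllables.
V1 /a/ – V2 /u/: /p/ → onset of the next syllable (single consonants are always licit onsets).
V2 /u/ – V3 /u/: /hj/ — entire cluster is a permitted onset → onset /hj/, coda ∅.
V3 /u/ – V4 /u/: /pnb/ splits as /pn/ + /b/ (/b/ is the longest suffix that is a licit onset).
So the parse is ha.pu.hjupn.bup.
The /b/ is in the onset of syllable 4 (/bup/).

4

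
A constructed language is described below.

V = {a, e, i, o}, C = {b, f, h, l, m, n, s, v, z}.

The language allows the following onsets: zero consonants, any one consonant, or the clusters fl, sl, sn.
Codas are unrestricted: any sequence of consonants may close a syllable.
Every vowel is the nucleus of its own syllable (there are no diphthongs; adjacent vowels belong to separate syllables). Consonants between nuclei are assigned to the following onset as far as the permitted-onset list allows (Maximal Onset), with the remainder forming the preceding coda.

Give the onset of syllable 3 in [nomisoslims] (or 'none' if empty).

The vowels are o, i, o, i — 4 nuclei, so 4 syllables.
Between /o/ (V1) and /i/ (V2): /m/ is a single consonant, so it becomes the next onset.
Between /i/ (V2) and /o/ (V3): just /s/ — single C goes to the following onset.
Between /o/ (V3) and /i/ (V4): cluster /sl/ — /sl/ is itself a permitted onset, so the whole cluster goes right; preceding coda = ∅.
Putting it together: no.mi.so.slims.
Syllable 3 is /so/: onset /s/, nucleus /o/, coda ∅.

s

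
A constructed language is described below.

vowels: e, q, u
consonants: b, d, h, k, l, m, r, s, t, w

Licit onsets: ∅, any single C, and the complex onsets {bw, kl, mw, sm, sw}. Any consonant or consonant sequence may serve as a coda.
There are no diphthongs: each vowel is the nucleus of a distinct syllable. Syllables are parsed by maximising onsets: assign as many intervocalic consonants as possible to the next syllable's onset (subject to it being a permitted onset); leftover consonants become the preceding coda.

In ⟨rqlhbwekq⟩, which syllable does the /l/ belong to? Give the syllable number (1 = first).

Nuclei (vowels): q, e, q → 3 syllables.
/q…e/ gap (V1→V2): cluster /lhbw/ — the longest permitted-onset suffix is /bw/; onset = /bw/, preceding coda = /lh/.
/e…q/ gap (V2→V3): /k/ is a single consonant, so it becomes the next onset.
So the parse is rqlh.bwe.kq.
The /l/ is in the coda of syllable 1 (/rqlh/).

1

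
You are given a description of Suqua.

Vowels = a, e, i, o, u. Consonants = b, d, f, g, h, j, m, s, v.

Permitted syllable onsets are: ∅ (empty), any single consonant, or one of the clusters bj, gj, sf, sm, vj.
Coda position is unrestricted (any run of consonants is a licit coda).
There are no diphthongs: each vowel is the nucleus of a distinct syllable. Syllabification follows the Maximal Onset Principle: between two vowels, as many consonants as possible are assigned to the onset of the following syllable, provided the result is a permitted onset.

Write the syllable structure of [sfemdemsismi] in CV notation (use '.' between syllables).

The vowels are e, e, i, i — 4 nuclei, so 4 syllables.
Between /e/ (V1) and /e/ (V2): /md/ — longest licit onset from the right is /d/, leaving /m/ as coda.
Between /e/ (V2) and /i/ (V3): /ms/; trying suffixes from longest down, /s/ is the first permitted one, so coda /m/ | onset /s/.
Between /i/ (V3) and /i/ (V4): /sm/ — entire cluster is a permitted onset → onset /sm/, coda ∅.
So the parse is sfem.dem.si.smi.
Mapping each syllable to C/V: /sfem/ → CCVC, /dem/ → CVC, /si/ → CV, /smi/ → CCV.

CCVC.CVC.CV.CCV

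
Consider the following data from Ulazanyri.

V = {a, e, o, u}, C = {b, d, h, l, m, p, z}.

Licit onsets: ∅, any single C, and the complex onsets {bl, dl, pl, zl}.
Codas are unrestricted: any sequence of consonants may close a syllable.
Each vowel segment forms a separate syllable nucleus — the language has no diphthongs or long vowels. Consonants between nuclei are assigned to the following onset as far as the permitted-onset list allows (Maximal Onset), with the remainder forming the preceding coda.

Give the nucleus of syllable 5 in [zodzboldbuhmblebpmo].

o

Vowels present: o, o, u, e, o; each is a nucleus, giving 5 syllables.
The fifth nucleus (vowel 5 from the left) is /o/.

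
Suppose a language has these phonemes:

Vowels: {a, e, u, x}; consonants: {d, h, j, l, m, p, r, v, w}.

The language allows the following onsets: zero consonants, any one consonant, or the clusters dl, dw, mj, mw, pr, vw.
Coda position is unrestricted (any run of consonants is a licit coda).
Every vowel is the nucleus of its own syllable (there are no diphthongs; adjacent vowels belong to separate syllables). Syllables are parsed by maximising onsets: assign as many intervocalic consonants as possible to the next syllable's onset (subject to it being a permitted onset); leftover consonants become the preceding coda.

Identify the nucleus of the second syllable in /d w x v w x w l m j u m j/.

x

Vowels present: x, x, u; each is a nucleus, giving 3 syllables.
The second nucleus (vowel 2 from the left) is /x/.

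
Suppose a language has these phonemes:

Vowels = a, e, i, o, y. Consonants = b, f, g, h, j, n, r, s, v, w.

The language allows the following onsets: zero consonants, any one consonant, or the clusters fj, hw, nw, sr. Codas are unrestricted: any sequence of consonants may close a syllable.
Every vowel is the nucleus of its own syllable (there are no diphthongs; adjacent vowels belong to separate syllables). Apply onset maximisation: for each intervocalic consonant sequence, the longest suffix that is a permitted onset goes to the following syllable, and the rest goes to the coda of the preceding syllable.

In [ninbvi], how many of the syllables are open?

Vowels present: i, i; each is a nucleus, giving 2 syllables.
Between /i/ (V1) and /i/ (V2): cluster /nbv/ — the longest permitted-onset suffix is /v/; onset = /v/, preceding coda = /nb/.
Syllabification: ninb.vi.
Classifying each syllable: /ninb/ (closed), /vi/ (open).
Open syllables: 1.

1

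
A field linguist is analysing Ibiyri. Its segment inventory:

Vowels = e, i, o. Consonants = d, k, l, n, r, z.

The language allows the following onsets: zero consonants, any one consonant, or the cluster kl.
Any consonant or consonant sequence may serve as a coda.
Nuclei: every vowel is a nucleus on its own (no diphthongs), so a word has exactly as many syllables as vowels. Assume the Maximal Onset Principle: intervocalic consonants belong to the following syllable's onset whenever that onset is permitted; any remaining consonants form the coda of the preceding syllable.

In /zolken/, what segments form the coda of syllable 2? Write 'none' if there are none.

Nuclei (vowels): o, e → 2 syllables.
Between /o/ (V1) and /e/ (V2): /lk/ splits as /l/ + /k/ (/k/ is the longest suffix that is a licit onset).
So the parse is zol.ken.
Syllable 2 is /ken/: onset /k/, nucleus /e/, coda /n/.

n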